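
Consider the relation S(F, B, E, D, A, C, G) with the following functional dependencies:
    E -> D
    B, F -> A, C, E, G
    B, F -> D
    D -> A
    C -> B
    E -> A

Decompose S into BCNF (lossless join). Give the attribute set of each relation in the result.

{A, D}; {B, C}; {C, E, F, G}; {D, E}

Candidate keys of the original relation: {B, F}, {C, F}.
In {A, B, C, D, E, F, G}, {E} is not a superkey ({E}⁺ restricted to this set is {A, D, E}), so split on E -> A, D into {A, D, E} and {B, C, E, F, G}.
In {A, D, E}, {D} is not a superkey ({D}⁺ restricted to this set is {A, D}), so split on D -> A into {A, D} and {D, E}.
{A, D} is in BCNF.
{D, E} is in BCNF.
In {B, C, E, F, G}, {C} is not a superkey ({C}⁺ restricted to this set is {B, C}), so split on C -> B into {B, C} and {C, E, F, G}.
{B, C} is in BCNF.
{C, E, F, G} is in BCNF.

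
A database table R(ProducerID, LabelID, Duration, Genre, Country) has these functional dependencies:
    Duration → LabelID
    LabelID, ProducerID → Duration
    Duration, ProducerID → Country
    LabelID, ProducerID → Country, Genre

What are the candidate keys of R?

{ProducerID} never appears on the right of any FD, so every key must include it.
Closure of {Duration, ProducerID} is {Country, Duration, Genre, LabelID, ProducerID}, the whole schema; {Duration, ProducerID} is a candidate key.
Closure of {LabelID, ProducerID} is {Country, Duration, Genre, LabelID, ProducerID}, the whole schema; {LabelID, ProducerID} is a candidate key.
No proper subset of any of these is a key, and no other minimal superkey exists.

{Duration, ProducerID}, {LabelID, ProducerID}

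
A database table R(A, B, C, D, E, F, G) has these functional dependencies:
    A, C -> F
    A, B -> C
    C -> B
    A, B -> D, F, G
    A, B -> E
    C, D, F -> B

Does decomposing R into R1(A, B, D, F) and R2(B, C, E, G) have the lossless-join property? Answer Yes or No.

No

R1 ∩ R2 = {B}; its closure under F is {B}.
The closure covers neither R1 nor R2 entirely; the join is not lossless.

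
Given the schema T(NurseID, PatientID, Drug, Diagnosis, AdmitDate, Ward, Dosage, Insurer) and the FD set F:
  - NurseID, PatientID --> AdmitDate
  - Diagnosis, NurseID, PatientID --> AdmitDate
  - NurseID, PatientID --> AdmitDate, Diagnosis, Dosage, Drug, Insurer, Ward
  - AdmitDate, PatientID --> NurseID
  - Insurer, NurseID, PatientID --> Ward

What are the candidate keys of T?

No FD produces {PatientID}, so it must be in every candidate key.
{AdmitDate, PatientID} is a candidate key since {AdmitDate, PatientID}⁺ = {AdmitDate, Diagnosis, Dosage, Drug, Insurer, NurseID, PatientID, Ward} covers every attribute.
{NurseID, PatientID} is a candidate key since {NurseID, PatientID}⁺ = {AdmitDate, Diagnosis, Dosage, Drug, Insurer, NurseID, PatientID, Ward} covers every attribute.
Any other superkey properly contains one of these, so there are no further candidate keys.

{AdmitDate, PatientID}, {NurseID, PatientID}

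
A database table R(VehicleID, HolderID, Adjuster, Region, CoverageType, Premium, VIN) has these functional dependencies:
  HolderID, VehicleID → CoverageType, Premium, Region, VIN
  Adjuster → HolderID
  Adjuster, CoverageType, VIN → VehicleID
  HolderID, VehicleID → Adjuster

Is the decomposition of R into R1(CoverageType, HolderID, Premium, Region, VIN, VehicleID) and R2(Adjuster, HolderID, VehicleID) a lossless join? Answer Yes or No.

Yes

R1 ∩ R2 = {HolderID, VehicleID}; its closure under F is {Adjuster, CoverageType, HolderID, Premium, Region, VIN, VehicleID}.
This includes all of R1, so the common attributes are a superkey of R1 — the join is lossless.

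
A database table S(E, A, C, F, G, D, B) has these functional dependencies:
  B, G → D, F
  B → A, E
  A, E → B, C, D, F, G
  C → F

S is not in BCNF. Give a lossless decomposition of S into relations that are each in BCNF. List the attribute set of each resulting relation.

Candidate keys of the original relation: {A, E}, {B}.
In {A, B, C, D, E, F, G}, {C} is not a superkey ({C}⁺ restricted to this set is {C, F}), so split on C → F into {C, F} and {A, B, C, D, E, G}.
{C, F} has no BCNF violation.
{A, B, C, D, E, G} has no BCNF violation.

{A, B, C, D, E, G}; {C, F}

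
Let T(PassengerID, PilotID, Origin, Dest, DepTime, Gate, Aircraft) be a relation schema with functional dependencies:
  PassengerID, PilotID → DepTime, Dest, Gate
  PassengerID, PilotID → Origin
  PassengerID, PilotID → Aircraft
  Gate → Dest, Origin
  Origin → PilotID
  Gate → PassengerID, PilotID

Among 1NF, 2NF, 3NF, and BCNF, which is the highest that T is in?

3NF

Candidate keys: {Gate}, {Origin, PassengerID}, {PassengerID, PilotID}. Prime attributes: {Gate, Origin, PassengerID, PilotID}.
Origin → PilotID breaks BCNF: {Origin}⁺ = {Origin, PilotID}, so {Origin} is not a superkey.
Its right-hand attributes {PilotID} are all prime, as are those of every other non-superkey FD — the relation is in 3NF.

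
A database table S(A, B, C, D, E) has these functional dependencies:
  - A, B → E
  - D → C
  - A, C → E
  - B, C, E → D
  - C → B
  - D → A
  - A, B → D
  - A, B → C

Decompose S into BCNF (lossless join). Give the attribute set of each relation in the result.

{A, C, D, E}; {B, C}

Candidate keys of the original relation: {A, B}, {A, C}, {C, E}, {D}.
Within {A, B, C, D, E}: {C}⁺ ∩ {A, B, C, D, E} = {B, C}, not the whole set, so C → B violates BCNF; decompose into {B, C} and {A, C, D, E}.
{B, C} has no BCNF violation.
{A, C, D, E} has no BCNF violation.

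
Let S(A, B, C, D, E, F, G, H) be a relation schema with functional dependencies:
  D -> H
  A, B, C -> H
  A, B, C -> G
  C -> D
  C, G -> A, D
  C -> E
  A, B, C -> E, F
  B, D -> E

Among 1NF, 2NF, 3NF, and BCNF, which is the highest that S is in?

1NF

Candidate keys: {A, B, C}, {B, C, G}. Prime attributes: {A, B, C, G}.
For D -> H we have {D}⁺ = {D, H}; {D} is not a superkey, so BCNF fails.
D -> H has non-prime {H} on the right and a non-superkey on the left, so 3NF fails.
The proper key subset {C} of {A, B, C} determines non-prime {D, E, H}, so the relation is not even in 2NF.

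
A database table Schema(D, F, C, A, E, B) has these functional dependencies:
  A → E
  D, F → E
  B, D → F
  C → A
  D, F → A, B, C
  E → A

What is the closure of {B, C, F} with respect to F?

Start with {B, C, F}.
C → A applies; add {A} → now {A, B, C, F}.
A → E applies; add {E} → now {A, B, C, E, F}.
No further FD applies.

{A, B, C, E, F}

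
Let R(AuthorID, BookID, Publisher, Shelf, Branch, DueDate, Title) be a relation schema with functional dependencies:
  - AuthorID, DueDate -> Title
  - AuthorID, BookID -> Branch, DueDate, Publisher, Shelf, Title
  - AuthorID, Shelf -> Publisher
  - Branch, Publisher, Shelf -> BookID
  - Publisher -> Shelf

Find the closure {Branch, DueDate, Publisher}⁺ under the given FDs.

Start with {Branch, DueDate, Publisher}.
Publisher -> Shelf applies; add {Shelf} → now {Branch, DueDate, Publisher, Shelf}.
Branch, Publisher, Shelf -> BookID applies; add {BookID} → now {BookID, Branch, DueDate, Publisher, Shelf}.
No further FD applies.

{BookID, Branch, DueDate, Publisher, Shelf}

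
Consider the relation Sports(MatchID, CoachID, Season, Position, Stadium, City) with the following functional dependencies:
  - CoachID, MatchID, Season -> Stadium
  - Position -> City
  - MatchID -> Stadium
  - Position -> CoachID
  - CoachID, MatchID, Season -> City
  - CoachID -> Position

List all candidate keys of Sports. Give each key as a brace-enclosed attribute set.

{MatchID, Season} never appear on the right of any FD, so every key must include all of them.
Closure of {CoachID, MatchID, Season} is {City, CoachID, MatchID, Position, Season, Stadium}, the whole schema; {CoachID, MatchID, Season} is a candidate key.
Closure of {MatchID, Position, Season} is {City, CoachID, MatchID, Position, Season, Stadium}, the whole schema; {MatchID, Position, Season} is a candidate key.
No proper subset of any of these is a key, and no other minimal superkey exists.

{CoachID, MatchID, Season}, {MatchID, Position, Season}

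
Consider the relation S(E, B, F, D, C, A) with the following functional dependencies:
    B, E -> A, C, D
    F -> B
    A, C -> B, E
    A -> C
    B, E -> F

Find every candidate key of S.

{A}⁺ = {A, B, C, D, E, F}, which is every attribute, so {A} is a candidate key.
{B, E}⁺ = {A, B, C, D, E, F}, which is every attribute, so {B, E} is a candidate key.
{E, F}⁺ = {A, B, C, D, E, F}, which is every attribute, so {E, F} is a candidate key.
No proper subset of any of these is a key, and no other minimal superkey exists.

{A}, {B, E}, {E, F}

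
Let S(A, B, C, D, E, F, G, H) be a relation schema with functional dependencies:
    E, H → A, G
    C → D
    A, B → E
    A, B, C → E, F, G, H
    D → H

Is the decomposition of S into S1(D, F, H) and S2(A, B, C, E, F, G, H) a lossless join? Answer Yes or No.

The shared attributes are {F, H} and {F, H}⁺ = {F, H}.
S1 ⊄ {F, H} and S2 ⊄ {F, H}, so the split is lossy.

No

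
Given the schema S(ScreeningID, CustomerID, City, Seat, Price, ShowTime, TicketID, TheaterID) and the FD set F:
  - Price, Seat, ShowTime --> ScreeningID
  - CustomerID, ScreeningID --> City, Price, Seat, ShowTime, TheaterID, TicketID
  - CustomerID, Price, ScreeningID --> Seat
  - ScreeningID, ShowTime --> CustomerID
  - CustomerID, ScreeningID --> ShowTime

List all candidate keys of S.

{CustomerID, ScreeningID}⁺ = {City, CustomerID, Price, ScreeningID, Seat, ShowTime, TheaterID, TicketID}, which is every attribute, so {CustomerID, ScreeningID} is a candidate key.
{ScreeningID, ShowTime}⁺ = {City, CustomerID, Price, ScreeningID, Seat, ShowTime, TheaterID, TicketID}, which is every attribute, so {ScreeningID, ShowTime} is a candidate key.
{Price, Seat, ShowTime}⁺ = {City, CustomerID, Price, ScreeningID, Seat, ShowTime, TheaterID, TicketID}, which is every attribute, so {Price, Seat, ShowTime} is a candidate key.
These are minimal and exhaustive — every other superkey contains one of them.

{CustomerID, ScreeningID}, {Price, Seat, ShowTime}, {ScreeningID, ShowTime}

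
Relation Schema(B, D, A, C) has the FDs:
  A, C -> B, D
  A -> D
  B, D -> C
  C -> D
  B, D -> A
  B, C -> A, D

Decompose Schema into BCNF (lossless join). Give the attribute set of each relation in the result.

{A, B, C}; {A, D}

Candidate keys of the original relation: {A, B}, {A, C}, {B, C}, {B, D}.
Within {A, B, C, D}: {A}⁺ ∩ {A, B, C, D} = {A, D}, not the whole set, so A -> D violates BCNF; decompose into {A, D} and {A, B, C}.
{A, D}: every determinant is a superkey — BCNF.
{A, B, C}: every determinant is a superkey — BCNF.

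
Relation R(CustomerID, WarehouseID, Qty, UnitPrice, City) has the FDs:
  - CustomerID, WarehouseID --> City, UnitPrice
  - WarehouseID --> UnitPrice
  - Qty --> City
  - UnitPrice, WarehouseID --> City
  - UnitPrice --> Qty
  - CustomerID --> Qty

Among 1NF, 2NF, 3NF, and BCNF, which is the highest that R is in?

Candidate key: {CustomerID, WarehouseID}. Prime attributes: {CustomerID, WarehouseID}.
WarehouseID --> UnitPrice breaks BCNF: {WarehouseID}⁺ = {City, Qty, UnitPrice, WarehouseID}, so {WarehouseID} is not a superkey.
WarehouseID --> UnitPrice has non-prime {UnitPrice} on the right and a non-superkey on the left, so 3NF fails.
{CustomerID} is a proper subset of the key {CustomerID, WarehouseID}, and {CustomerID}⁺ contains the non-prime attributes {City, Qty} — a partial dependency, so 2NF is violated.

1NF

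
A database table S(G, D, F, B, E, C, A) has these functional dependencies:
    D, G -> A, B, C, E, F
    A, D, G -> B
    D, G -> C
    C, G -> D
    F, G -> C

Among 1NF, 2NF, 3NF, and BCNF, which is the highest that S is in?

BCNF

Candidate keys: {C, G}, {D, G}, {F, G}. Prime attributes: {C, D, F, G}.
The left-hand side of every FD is a superkey, so BCNF is satisfied.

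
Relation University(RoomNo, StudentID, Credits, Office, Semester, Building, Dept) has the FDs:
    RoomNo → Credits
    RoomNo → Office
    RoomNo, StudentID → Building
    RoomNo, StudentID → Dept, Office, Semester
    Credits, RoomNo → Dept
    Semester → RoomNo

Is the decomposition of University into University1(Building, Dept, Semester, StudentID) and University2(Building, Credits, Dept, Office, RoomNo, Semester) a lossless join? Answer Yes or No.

Common attributes: {Building, Dept, Semester}; their closure is {Building, Credits, Dept, Office, RoomNo, Semester}.
Since University2 ⊆ {Building, Credits, Dept, Office, RoomNo, Semester}, the intersection is a superkey of University2; the decomposition is lossless.

Yes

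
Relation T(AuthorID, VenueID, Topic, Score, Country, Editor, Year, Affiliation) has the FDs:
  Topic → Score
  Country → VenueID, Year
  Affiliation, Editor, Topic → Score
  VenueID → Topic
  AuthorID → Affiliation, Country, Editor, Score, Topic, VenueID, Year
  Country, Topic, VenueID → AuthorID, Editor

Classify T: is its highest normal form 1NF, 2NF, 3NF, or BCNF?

2NF

Candidate keys: {AuthorID}, {Country}. Prime attributes: {AuthorID, Country}.
Topic → Score: {Topic}⁺ = {Score, Topic}, which is not all of the attributes, so the left side is not a superkey — BCNF is violated.
Because {Score} is non-prime and the left side of Topic → Score is not a superkey, the relation is not in 3NF.
Every candidate key is a single attribute, so no partial dependency is possible; 2NF holds.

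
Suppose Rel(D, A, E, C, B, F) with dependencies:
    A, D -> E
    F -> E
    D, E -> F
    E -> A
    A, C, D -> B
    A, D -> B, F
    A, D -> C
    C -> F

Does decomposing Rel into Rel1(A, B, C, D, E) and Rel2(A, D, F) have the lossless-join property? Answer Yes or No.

The shared attributes are {A, D} and {A, D}⁺ = {A, B, C, D, E, F}.
Since Rel1 ⊆ {A, B, C, D, E, F}, the intersection is a superkey of Rel1; the decomposition is lossless.

Yes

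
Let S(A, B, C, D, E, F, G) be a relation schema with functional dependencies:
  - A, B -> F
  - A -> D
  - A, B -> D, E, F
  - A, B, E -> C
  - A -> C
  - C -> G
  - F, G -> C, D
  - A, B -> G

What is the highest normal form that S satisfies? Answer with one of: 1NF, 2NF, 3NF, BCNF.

Candidate key: {A, B}. Prime attributes: {A, B}.
For A -> D we have {A}⁺ = {A, C, D, G}; {A} is not a superkey, so BCNF fails.
A -> D has non-prime {D} on the right and a non-superkey on the left, so 3NF fails.
{A} is a proper subset of the key {A, B}, and {A}⁺ contains the non-prime attributes {C, D, G} — a partial dependency, so 2NF is violated.

1NF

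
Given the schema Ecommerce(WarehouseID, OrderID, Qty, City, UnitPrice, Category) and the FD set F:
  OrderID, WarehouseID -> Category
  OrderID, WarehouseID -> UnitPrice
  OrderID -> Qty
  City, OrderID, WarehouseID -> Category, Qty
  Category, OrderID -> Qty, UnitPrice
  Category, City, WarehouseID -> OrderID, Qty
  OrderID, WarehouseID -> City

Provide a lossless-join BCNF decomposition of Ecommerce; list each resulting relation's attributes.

Candidate keys of the original relation: {Category, City, WarehouseID}, {OrderID, WarehouseID}.
In {Category, City, OrderID, Qty, UnitPrice, WarehouseID}, {OrderID} is not a superkey ({OrderID}⁺ restricted to this set is {OrderID, Qty}), so split on OrderID -> Qty into {OrderID, Qty} and {Category, City, OrderID, UnitPrice, WarehouseID}.
{OrderID, Qty} has no BCNF violation.
In {Category, City, OrderID, UnitPrice, WarehouseID}, {Category, OrderID} is not a superkey ({Category, OrderID}⁺ restricted to this set is {Category, OrderID, UnitPrice}), so split on Category, OrderID -> UnitPrice into {Category, OrderID, UnitPrice} and {Category, City, OrderID, WarehouseID}.
{Category, OrderID, UnitPrice} has no BCNF violation.
{Category, City, OrderID, WarehouseID} has no BCNF violation.

{Category, City, OrderID, WarehouseID}; {Category, OrderID, UnitPrice}; {OrderID, Qty}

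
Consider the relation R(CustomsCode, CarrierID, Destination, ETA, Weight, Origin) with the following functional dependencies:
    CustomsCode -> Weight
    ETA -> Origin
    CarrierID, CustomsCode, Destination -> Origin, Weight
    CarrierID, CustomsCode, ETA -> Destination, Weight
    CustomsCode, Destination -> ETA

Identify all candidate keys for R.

{CarrierID, CustomsCode, Destination}, {CarrierID, CustomsCode, ETA}

No FD produces {CarrierID, CustomsCode}, so they must be in every candidate key.
{CarrierID, CustomsCode, Destination} is a candidate key since {CarrierID, CustomsCode, Destination}⁺ = {CarrierID, CustomsCode, Destination, ETA, Origin, Weight} covers every attribute.
{CarrierID, CustomsCode, ETA} is a candidate key since {CarrierID, CustomsCode, ETA}⁺ = {CarrierID, CustomsCode, Destination, ETA, Origin, Weight} covers every attribute.
Any other superkey properly contains one of these, so there are no further candidate keys.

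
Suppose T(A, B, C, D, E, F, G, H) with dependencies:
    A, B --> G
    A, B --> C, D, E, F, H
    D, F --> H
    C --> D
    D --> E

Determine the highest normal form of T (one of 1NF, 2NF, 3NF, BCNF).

Candidate key: {A, B}. Prime attributes: {A, B}.
D, F --> H: {D, F}⁺ = {D, E, F, H}, which is not all of the attributes, so the left side is not a superkey — BCNF is violated.
D, F --> H determines the non-prime attribute {H} from a non-superkey — 3NF is violated.
Checking every proper subset of each key, none determines a non-prime attribute — 2NF is satisfied.

2NF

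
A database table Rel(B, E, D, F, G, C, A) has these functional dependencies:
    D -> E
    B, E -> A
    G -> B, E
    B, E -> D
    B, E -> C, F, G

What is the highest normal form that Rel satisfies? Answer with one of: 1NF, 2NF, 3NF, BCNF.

Candidate keys: {B, D}, {B, E}, {G}. Prime attributes: {B, D, E, G}.
For D -> E we have {D}⁺ = {D, E}; {D} is not a superkey, so BCNF fails.
But every attribute on its right side ({E}) is prime, and the same holds for every other non-superkey FD, so 3NF still holds.

3NF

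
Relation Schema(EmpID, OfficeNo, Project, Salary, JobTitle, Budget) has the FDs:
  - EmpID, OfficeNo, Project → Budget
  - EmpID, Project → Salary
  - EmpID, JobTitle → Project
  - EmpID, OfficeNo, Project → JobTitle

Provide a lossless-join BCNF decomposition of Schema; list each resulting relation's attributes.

Candidate keys of the original relation: {EmpID, JobTitle, OfficeNo}, {EmpID, OfficeNo, Project}.
In {Budget, EmpID, JobTitle, OfficeNo, Project, Salary}, {EmpID, Project} is not a superkey ({EmpID, Project}⁺ restricted to this set is {EmpID, Project, Salary}), so split on EmpID, Project → Salary into {EmpID, Project, Salary} and {Budget, EmpID, JobTitle, OfficeNo, Project}.
{EmpID, Project, Salary} has no BCNF violation.
In {Budget, EmpID, JobTitle, OfficeNo, Project}, {EmpID, JobTitle} is not a superkey ({EmpID, JobTitle}⁺ restricted to this set is {EmpID, JobTitle, Project}), so split on EmpID, JobTitle → Project into {EmpID, JobTitle, Project} and {Budget, EmpID, JobTitle, OfficeNo}.
{EmpID, JobTitle, Project} has no BCNF violation.
{Budget, EmpID, JobTitle, OfficeNo} has no BCNF violation.

{Budget, EmpID, JobTitle, OfficeNo}; {EmpID, JobTitle, Project}; {EmpID, Project, Salary}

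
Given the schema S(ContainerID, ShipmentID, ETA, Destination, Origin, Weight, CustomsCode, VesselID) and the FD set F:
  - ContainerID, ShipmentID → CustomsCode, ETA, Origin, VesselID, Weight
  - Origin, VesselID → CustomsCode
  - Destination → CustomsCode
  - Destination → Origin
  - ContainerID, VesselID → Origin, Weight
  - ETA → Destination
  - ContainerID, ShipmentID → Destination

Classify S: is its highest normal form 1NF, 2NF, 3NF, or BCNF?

2NF

Candidate key: {ContainerID, ShipmentID}. Prime attributes: {ContainerID, ShipmentID}.
Origin, VesselID → CustomsCode breaks BCNF: {Origin, VesselID}⁺ = {CustomsCode, Origin, VesselID}, so {Origin, VesselID} is not a superkey.
Origin, VesselID → CustomsCode determines the non-prime attribute {CustomsCode} from a non-superkey — 3NF is violated.
No proper subset of a key has a non-prime attribute in its closure, so there is no partial dependency; 2NF holds.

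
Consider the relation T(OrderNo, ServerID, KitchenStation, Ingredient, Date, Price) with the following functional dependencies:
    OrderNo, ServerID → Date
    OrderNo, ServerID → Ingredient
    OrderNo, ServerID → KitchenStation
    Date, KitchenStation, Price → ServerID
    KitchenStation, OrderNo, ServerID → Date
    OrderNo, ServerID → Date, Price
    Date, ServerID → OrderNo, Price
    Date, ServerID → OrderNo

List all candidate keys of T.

{Date, ServerID} is a candidate key since {Date, ServerID}⁺ = {Date, Ingredient, KitchenStation, OrderNo, Price, ServerID} covers every attribute.
{OrderNo, ServerID} is a candidate key since {OrderNo, ServerID}⁺ = {Date, Ingredient, KitchenStation, OrderNo, Price, ServerID} covers every attribute.
{Date, KitchenStation, Price} is a candidate key since {Date, KitchenStation, Price}⁺ = {Date, Ingredient, KitchenStation, OrderNo, Price, ServerID} covers every attribute.
Any other superkey properly contains one of these, so there are no further candidate keys.

{Date, KitchenStation, Price}, {Date, ServerID}, {OrderNo, ServerID}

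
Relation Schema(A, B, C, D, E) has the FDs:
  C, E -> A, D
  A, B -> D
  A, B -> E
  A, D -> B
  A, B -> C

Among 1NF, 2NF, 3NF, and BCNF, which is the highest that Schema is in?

BCNF

Candidate keys: {A, B}, {A, D}, {C, E}. Prime attributes: {A, B, C, D, E}.
Every FD has a superkey on the left, so the relation is in BCNF.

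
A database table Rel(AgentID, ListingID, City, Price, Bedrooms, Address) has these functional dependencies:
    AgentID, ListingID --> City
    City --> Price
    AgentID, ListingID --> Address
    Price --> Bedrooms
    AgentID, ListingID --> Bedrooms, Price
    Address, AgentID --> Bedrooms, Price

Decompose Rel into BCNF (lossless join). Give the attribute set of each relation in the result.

Candidate key of the original relation: {AgentID, ListingID}.
Within {Address, AgentID, Bedrooms, City, ListingID, Price}: {City}⁺ ∩ {Address, AgentID, Bedrooms, City, ListingID, Price} = {Bedrooms, City, Price}, not the whole set, so City --> Bedrooms, Price violates BCNF; decompose into {Bedrooms, City, Price} and {Address, AgentID, City, ListingID}.
Within {Bedrooms, City, Price}: {Price}⁺ ∩ {Bedrooms, City, Price} = {Bedrooms, Price}, not the whole set, so Price --> Bedrooms violates BCNF; decompose into {Bedrooms, Price} and {City, Price}.
{Bedrooms, Price}: every determinant is a superkey — BCNF.
{City, Price}: every determinant is a superkey — BCNF.
{Address, AgentID, City, ListingID}: every determinant is a superkey — BCNF.

{Address, AgentID, City, ListingID}; {Bedrooms, Price}; {City, Price}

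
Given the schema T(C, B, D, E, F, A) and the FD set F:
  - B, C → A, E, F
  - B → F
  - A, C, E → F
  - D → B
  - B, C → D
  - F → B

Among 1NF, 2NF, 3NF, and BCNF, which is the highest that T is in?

Candidate keys: {A, C, E}, {B, C}, {C, D}, {C, F}. Prime attributes: {A, B, C, D, E, F}.
For B → F we have {B}⁺ = {B, F}; {B} is not a superkey, so BCNF fails.
But every attribute on its right side ({F}) is prime, and the same holds for every other non-superkey FD, so 3NF still holds.

3NF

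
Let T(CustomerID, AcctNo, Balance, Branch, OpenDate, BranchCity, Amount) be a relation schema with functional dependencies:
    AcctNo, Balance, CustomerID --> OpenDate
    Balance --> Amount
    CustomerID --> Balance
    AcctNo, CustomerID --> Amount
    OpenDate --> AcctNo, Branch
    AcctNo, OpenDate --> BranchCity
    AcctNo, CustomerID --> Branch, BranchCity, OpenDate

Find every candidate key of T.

Attributes never on any right-hand side: {CustomerID} — every candidate key must contain it.
Closure of {AcctNo, CustomerID} is {AcctNo, Amount, Balance, Branch, BranchCity, CustomerID, OpenDate}, the whole schema; {AcctNo, CustomerID} is a candidate key.
Closure of {CustomerID, OpenDate} is {AcctNo, Amount, Balance, Branch, BranchCity, CustomerID, OpenDate}, the whole schema; {CustomerID, OpenDate} is a candidate key.
No proper subset of any of these is a key, and no other minimal superkey exists.

{AcctNo, CustomerID}, {CustomerID, OpenDate}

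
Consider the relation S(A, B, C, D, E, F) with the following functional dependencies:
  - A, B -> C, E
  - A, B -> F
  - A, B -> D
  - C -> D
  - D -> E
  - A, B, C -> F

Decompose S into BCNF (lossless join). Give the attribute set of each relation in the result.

Candidate key of the original relation: {A, B}.
Within {A, B, C, D, E, F}: {C}⁺ ∩ {A, B, C, D, E, F} = {C, D, E}, not the whole set, so C -> D, E violates BCNF; decompose into {C, D, E} and {A, B, C, F}.
Within {C, D, E}: {D}⁺ ∩ {C, D, E} = {D, E}, not the whole set, so D -> E violates BCNF; decompose into {D, E} and {C, D}.
{D, E} is in BCNF.
{C, D} is in BCNF.
{A, B, C, F} is in BCNF.

{A, B, C, F}; {C, D}; {D, E}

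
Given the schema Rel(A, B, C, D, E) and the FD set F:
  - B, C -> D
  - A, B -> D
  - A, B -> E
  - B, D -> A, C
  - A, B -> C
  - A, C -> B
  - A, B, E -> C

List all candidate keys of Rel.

{A, B}⁺ = {A, B, C, D, E} — all of the relation — so {A, B} is a candidate key.
{A, C}⁺ = {A, B, C, D, E} — all of the relation — so {A, C} is a candidate key.
{B, C}⁺ = {A, B, C, D, E} — all of the relation — so {B, C} is a candidate key.
{B, D}⁺ = {A, B, C, D, E} — all of the relation — so {B, D} is a candidate key.
No proper subset of any of these is a key, and no other minimal superkey exists.

{A, B}, {A, C}, {B, C}, {B, D}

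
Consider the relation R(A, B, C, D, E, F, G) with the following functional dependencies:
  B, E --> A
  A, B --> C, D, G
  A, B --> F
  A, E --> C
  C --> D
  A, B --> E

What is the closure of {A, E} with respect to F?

Start with {A, E}.
A, E --> C applies; add {C} → now {A, C, E}.
C --> D applies; add {D} → now {A, C, D, E}.
No further FD applies.

{A, C, D, E}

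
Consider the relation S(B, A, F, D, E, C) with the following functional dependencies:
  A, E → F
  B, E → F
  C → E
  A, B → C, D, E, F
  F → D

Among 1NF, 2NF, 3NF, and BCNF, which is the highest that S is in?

Candidate key: {A, B}. Prime attributes: {A, B}.
A, E → F: {A, E}⁺ = {A, D, E, F}, which is not all of the attributes, so the left side is not a superkey — BCNF is violated.
Because {F} is non-prime and the left side of A, E → F is not a superkey, the relation is not in 3NF.
Checking every proper subset of each key, none determines a non-prime attribute — 2NF is satisfied.

2NF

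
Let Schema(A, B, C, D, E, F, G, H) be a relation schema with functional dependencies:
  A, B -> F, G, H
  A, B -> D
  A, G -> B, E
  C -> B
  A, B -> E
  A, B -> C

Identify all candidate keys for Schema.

{A, B}, {A, C}, {A, G}

Attributes never on any right-hand side: {A} — every candidate key must contain it.
Closure of {A, B} is {A, B, C, D, E, F, G, H}, the whole schema; {A, B} is a candidate key.
Closure of {A, C} is {A, B, C, D, E, F, G, H}, the whole schema; {A, C} is a candidate key.
Closure of {A, G} is {A, B, C, D, E, F, G, H}, the whole schema; {A, G} is a candidate key.
Any other superkey properly contains one of these, so there are no further candidate keys.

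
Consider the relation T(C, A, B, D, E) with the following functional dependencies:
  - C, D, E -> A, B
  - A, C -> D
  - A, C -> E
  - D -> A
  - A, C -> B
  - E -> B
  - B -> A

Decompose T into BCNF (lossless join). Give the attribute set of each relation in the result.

Candidate keys of the original relation: {A, C}, {B, C}, {C, D}, {C, E}.
In {A, B, C, D, E}, {D} is not a superkey ({D}⁺ restricted to this set is {A, D}), so split on D -> A into {A, D} and {B, C, D, E}.
{A, D} has no BCNF violation.
In {B, C, D, E}, {E} is not a superkey ({E}⁺ restricted to this set is {B, E}), so split on E -> B into {B, E} and {C, D, E}.
{B, E} has no BCNF violation.
{C, D, E} has no BCNF violation.

{A, D}; {B, E}; {C, D, E}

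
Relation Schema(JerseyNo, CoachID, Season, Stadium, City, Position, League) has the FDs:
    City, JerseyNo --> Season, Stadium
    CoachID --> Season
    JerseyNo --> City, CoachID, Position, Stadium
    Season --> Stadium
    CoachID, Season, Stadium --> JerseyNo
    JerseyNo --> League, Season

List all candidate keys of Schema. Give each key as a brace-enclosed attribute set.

{CoachID}⁺ = {City, CoachID, JerseyNo, League, Position, Season, Stadium}, which is every attribute, so {CoachID} is a candidate key.
{JerseyNo}⁺ = {City, CoachID, JerseyNo, League, Position, Season, Stadium}, which is every attribute, so {JerseyNo} is a candidate key.
No proper subset of any of these is a key, and no other minimal superkey exists.

{CoachID}, {JerseyNo}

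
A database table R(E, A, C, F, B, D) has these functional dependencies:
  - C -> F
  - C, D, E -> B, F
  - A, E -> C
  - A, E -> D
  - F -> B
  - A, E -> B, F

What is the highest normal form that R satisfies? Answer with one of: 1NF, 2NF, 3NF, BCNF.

Candidate key: {A, E}. Prime attributes: {A, E}.
C -> F: {C}⁺ = {B, C, F}, which is not all of the attributes, so the left side is not a superkey — BCNF is violated.
C -> F determines the non-prime attribute {F} from a non-superkey — 3NF is violated.
No non-prime attribute depends on a proper subset of any candidate key, so 2NF holds.

2NF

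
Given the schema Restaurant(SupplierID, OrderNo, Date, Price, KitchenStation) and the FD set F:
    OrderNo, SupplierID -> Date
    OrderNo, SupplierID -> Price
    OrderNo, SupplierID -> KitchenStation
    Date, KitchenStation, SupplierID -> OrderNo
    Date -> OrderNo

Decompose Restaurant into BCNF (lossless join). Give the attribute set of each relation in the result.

Candidate keys of the original relation: {Date, SupplierID}, {OrderNo, SupplierID}.
In {Date, KitchenStation, OrderNo, Price, SupplierID}, {Date} is not a superkey ({Date}⁺ restricted to this set is {Date, OrderNo}), so split on Date -> OrderNo into {Date, OrderNo} and {Date, KitchenStation, Price, SupplierID}.
{Date, OrderNo} has no BCNF violation.
{Date, KitchenStation, Price, SupplierID} has no BCNF violation.

{Date, KitchenStation, Price, SupplierID}; {Date, OrderNo}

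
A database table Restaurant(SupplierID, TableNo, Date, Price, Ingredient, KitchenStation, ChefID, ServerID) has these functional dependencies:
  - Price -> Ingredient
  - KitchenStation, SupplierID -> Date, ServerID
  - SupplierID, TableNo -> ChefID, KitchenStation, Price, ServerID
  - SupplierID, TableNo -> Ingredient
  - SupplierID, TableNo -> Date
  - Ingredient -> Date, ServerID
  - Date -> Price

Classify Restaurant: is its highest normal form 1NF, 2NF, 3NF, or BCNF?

Candidate key: {SupplierID, TableNo}. Prime attributes: {SupplierID, TableNo}.
Price -> Ingredient breaks BCNF: {Price}⁺ = {Date, Ingredient, Price, ServerID}, so {Price} is not a superkey.
Because {Ingredient} is non-prime and the left side of Price -> Ingredient is not a superkey, the relation is not in 3NF.
No proper subset of a key has a non-prime attribute in its closure, so there is no partial dependency; 2NF holds.

2NF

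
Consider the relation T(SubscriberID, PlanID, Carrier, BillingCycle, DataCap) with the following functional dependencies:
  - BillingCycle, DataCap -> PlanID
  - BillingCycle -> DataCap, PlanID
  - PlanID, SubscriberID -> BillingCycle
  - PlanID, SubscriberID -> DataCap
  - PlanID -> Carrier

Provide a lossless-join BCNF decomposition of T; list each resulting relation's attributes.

Candidate keys of the original relation: {BillingCycle, SubscriberID}, {PlanID, SubscriberID}.
{BillingCycle, Carrier, DataCap, PlanID, SubscriberID}: {BillingCycle, DataCap} determines {BillingCycle, Carrier, DataCap, PlanID} here but is not a superkey — split on BillingCycle, DataCap -> Carrier, PlanID, giving {BillingCycle, Carrier, DataCap, PlanID} and {BillingCycle, DataCap, SubscriberID}.
{BillingCycle, Carrier, DataCap, PlanID}: {PlanID} determines {Carrier, PlanID} here but is not a superkey — split on PlanID -> Carrier, giving {Carrier, PlanID} and {BillingCycle, DataCap, PlanID}.
{Carrier, PlanID} is in BCNF.
{BillingCycle, DataCap, PlanID} is in BCNF.
{BillingCycle, DataCap, SubscriberID}: {BillingCycle} determines {BillingCycle, DataCap} here but is not a superkey — split on BillingCycle -> DataCap, giving {BillingCycle, DataCap} and {BillingCycle, SubscriberID}.
{BillingCycle, DataCap} is in BCNF.
{BillingCycle, SubscriberID} is in BCNF.

{BillingCycle, DataCap, PlanID}; {BillingCycle, SubscriberID}; {Carrier, PlanID}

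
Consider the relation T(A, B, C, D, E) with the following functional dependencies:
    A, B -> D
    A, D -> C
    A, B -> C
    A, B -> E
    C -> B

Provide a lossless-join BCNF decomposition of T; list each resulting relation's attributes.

Candidate keys of the original relation: {A, B}, {A, C}, {A, D}.
{A, B, C, D, E}: {C} determines {B, C} here but is not a superkey — split on C -> B, giving {B, C} and {A, C, D, E}.
{B, C}: every determinant is a superkey — BCNF.
{A, C, D, E}: every determinant is a superkey — BCNF.

{A, C, D, E}; {B, C}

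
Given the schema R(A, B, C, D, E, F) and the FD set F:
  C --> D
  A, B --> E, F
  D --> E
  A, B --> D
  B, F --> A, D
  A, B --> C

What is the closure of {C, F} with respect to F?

Start with {C, F}.
C --> D applies; add {D} → now {C, D, F}.
D --> E applies; add {E} → now {C, D, E, F}.
No further FD applies.

{C, D, E, F}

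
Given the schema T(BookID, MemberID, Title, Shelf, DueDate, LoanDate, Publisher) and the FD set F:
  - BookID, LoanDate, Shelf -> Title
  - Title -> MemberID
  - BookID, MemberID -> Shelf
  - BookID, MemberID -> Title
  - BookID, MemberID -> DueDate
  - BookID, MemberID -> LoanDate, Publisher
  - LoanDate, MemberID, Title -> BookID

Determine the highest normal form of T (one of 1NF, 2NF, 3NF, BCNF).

3NF

Candidate keys: {BookID, LoanDate, Shelf}, {BookID, MemberID}, {BookID, Title}, {LoanDate, Title}. Prime attributes: {BookID, LoanDate, MemberID, Shelf, Title}.
Title -> MemberID: {Title}⁺ = {MemberID, Title}, which is not all of the attributes, so the left side is not a superkey — BCNF is violated.
But every attribute on its right side ({MemberID}) is prime, and the same holds for every other non-superkey FD, so 3NF still holds.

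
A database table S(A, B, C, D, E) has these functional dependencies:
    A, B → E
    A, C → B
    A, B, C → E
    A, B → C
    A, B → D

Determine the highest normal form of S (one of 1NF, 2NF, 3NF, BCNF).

Candidate keys: {A, B}, {A, C}. Prime attributes: {A, B, C}.
Every FD has a superkey on the left, so the relation is in BCNF.

BCNF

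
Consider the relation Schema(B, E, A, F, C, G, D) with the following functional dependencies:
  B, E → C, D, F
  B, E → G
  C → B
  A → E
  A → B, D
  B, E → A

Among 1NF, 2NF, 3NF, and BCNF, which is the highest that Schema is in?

3NF

Candidate keys: {A}, {B, E}, {C, E}. Prime attributes: {A, B, C, E}.
C → B: {C}⁺ = {B, C}, which is not all of the attributes, so the left side is not a superkey — BCNF is violated.
Its right-hand attributes {B} are all prime, as are those of every other non-superkey FD — the relation is in 3NF.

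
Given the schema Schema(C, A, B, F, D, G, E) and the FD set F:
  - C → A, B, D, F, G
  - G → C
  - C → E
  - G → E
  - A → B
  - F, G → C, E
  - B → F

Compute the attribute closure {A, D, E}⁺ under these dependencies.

{A, B, D, E, F}

Start with {A, D, E}.
A → B applies; add {B} → now {A, B, D, E}.
B → F applies; add {F} → now {A, B, D, E, F}.
No further FD applies.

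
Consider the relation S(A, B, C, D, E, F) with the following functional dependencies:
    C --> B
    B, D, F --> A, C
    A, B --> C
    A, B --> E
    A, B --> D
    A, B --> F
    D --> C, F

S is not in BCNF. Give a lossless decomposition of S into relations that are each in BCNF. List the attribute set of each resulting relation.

{A, C, D, E, F}; {B, C}

Candidate keys of the original relation: {A, B}, {A, C}, {D}.
In {A, B, C, D, E, F}, {C} is not a superkey ({C}⁺ restricted to this set is {B, C}), so split on C --> B into {B, C} and {A, C, D, E, F}.
{B, C} has no BCNF violation.
{A, C, D, E, F} has no BCNF violation.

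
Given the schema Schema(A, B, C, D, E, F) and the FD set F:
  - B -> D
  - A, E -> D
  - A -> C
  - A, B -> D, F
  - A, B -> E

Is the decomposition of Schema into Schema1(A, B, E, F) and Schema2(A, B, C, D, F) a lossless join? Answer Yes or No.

Yes

Common attributes: {A, B, F}; their closure is {A, B, C, D, E, F}.
Since Schema1 ⊆ {A, B, C, D, E, F}, the intersection is a superkey of Schema1; the decomposition is lossless.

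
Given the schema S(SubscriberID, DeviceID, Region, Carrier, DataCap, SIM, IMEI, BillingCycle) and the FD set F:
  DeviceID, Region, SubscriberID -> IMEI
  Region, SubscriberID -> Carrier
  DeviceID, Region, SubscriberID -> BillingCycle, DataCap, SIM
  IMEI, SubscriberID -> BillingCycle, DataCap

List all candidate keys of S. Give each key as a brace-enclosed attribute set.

{DeviceID, Region, SubscriberID}

No FD produces {DeviceID, Region, SubscriberID}, so they must be in every candidate key.
Closure of {DeviceID, Region, SubscriberID} is {BillingCycle, Carrier, DataCap, DeviceID, IMEI, Region, SIM, SubscriberID}, the whole schema; {DeviceID, Region, SubscriberID} is a candidate key.
No smaller or unrelated set reaches every attribute, so there are no other keys.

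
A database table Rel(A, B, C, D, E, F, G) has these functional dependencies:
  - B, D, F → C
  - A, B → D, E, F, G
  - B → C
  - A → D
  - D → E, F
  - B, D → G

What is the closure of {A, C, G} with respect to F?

{A, C, D, E, F, G}

Start with {A, C, G}.
A → D applies; add {D} → now {A, C, D, G}.
D → E, F applies; add {E, F} → now {A, C, D, E, F, G}.
No further FD applies.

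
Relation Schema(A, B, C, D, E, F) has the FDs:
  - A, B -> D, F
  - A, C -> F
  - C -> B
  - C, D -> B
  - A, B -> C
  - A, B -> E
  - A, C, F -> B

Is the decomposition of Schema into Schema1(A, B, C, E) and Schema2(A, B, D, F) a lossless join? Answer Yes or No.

Schema1 ∩ Schema2 = {A, B}; its closure under F is {A, B, C, D, E, F}.
This includes all of Schema1, so the common attributes are a superkey of Schema1 — the join is lossless.

Yes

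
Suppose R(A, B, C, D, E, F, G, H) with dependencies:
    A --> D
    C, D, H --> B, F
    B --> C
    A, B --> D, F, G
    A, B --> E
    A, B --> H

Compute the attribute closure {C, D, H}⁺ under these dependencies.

Start with {C, D, H}.
C, D, H --> B, F applies; add {B, F} → now {B, C, D, F, H}.
No further FD applies.

{B, C, D, F, H}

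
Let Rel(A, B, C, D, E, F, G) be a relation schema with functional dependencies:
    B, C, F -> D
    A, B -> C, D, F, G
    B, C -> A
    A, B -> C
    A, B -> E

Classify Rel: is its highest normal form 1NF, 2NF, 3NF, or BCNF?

Candidate keys: {A, B}, {B, C}. Prime attributes: {A, B, C}.
Every FD has a superkey on the left, so the relation is in BCNF.

BCNF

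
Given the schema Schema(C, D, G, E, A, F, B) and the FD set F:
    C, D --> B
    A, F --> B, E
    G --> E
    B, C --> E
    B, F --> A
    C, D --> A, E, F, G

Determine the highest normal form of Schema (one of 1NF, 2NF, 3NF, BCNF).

Candidate key: {C, D}. Prime attributes: {C, D}.
A, F --> B, E breaks BCNF: {A, F}⁺ = {A, B, E, F}, so {A, F} is not a superkey.
Because {B, E} are non-prime and the left side of A, F --> B, E is not a superkey, the relation is not in 3NF.
Checking every proper subset of each key, none determines a non-prime attribute — 2NF is satisfied.

2NF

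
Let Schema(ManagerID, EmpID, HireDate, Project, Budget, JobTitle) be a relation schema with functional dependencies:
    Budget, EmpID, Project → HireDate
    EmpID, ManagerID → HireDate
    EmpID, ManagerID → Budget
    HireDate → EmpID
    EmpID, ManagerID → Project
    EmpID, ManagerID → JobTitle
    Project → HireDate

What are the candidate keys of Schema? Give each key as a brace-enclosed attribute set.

{EmpID, ManagerID}, {HireDate, ManagerID}, {ManagerID, Project}

No FD produces {ManagerID}, so it must be in every candidate key.
{EmpID, ManagerID} is a candidate key since {EmpID, ManagerID}⁺ = {Budget, EmpID, HireDate, JobTitle, ManagerID, Project} covers every attribute.
{HireDate, ManagerID} is a candidate key since {HireDate, ManagerID}⁺ = {Budget, EmpID, HireDate, JobTitle, ManagerID, Project} covers every attribute.
{ManagerID, Project} is a candidate key since {ManagerID, Project}⁺ = {Budget, EmpID, HireDate, JobTitle, ManagerID, Project} covers every attribute.
Any other superkey properly contains one of these, so there are no further candidate keys.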